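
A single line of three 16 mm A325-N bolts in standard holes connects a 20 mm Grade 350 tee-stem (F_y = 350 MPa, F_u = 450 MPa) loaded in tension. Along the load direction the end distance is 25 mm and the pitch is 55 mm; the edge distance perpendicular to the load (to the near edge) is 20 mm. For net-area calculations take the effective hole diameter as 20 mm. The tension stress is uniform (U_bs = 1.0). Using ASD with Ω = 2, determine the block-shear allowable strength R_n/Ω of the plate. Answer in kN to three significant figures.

Shear plane L_v = 25 + 2·55 = 135 mm; A_gv = 135 × 20 = 2700 mm².
A_nv = (135 − 2.5·20) × 20 = 1700 mm².
A_nt = (20 − 0.5·20) × 20 = 200 mm².
0.6 F_u A_nv = 459 kN; 0.6 F_y A_gv = 567 kN → shear rupture governs the shear term.
R_n = 459 + 1.0 × 450 × 200 / 1000 = 549 kN.
Allowable strength R_n/Ω = 549 / 2 = 274 kN.

274 kN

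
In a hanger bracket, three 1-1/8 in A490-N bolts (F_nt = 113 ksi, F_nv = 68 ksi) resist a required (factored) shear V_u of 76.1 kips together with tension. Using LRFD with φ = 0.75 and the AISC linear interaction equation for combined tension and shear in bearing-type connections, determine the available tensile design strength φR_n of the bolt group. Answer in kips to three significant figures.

202 kips

A_b = π·1.125²/4 = 0.994 in²; f_rv = 76.1 / (3 × 0.994) = 25.52 ksi.
F'_nt = 1.3 F_nt − (F_nt / φF_nv) f_rv = 1.3·113 − (113/(0.75·68))·25.52 = 90.36 ksi, capped at F_nt → F'_nt = 90.36 ksi.
R_n = F'_nt · A_b · n = 90.36 × 0.994 × 3 = 269.5 kips.
Design strength φR_n = 0.75 × 269.5 = 202 kips.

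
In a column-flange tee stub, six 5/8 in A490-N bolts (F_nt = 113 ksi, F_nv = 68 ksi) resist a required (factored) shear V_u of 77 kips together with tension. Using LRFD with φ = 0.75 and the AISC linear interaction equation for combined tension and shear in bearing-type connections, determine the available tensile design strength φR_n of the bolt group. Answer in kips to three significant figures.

74.9 kips

A_b = π·0.625²/4 = 0.3068 in²; f_rv = 77 / (6 × 0.3068) = 41.83 ksi.
F'_nt = 1.3 F_nt − (F_nt / φF_nv) f_rv = 1.3·113 − (113/(0.75·68))·41.83 = 54.22 ksi, capped at F_nt → F'_nt = 54.22 ksi.
R_n = F'_nt · A_b · n = 54.22 × 0.3068 × 6 = 99.8 kips.
Design strength φR_n = 0.75 × 99.8 = 74.9 kips.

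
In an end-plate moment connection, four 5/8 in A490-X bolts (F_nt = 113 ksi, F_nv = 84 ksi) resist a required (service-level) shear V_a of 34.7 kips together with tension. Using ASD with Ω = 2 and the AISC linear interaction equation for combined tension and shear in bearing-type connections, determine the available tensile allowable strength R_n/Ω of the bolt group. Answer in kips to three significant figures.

43.5 kips

A_b = π·0.625²/4 = 0.3068 in²; f_rv = 34.7 / (4 × 0.3068) = 28.28 ksi.
F'_nt = 1.3 F_nt − (Ω F_nt / F_nv) f_rv = 1.3·113 − (2·113/84)·28.28 = 70.82 ksi, capped at F_nt → F'_nt = 70.82 ksi.
R_n = F'_nt · A_b · n = 70.82 × 0.3068 × 4 = 86.91 kips.
Allowable strength R_n/Ω = 86.91 / 2 = 43.5 kips.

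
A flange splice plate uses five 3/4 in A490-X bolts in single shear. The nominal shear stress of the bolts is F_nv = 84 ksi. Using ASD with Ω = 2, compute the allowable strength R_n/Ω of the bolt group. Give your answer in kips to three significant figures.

92.8 kips

A_b = π × 0.75² / 4 = 0.4418 in².
R_n = F_nv · A_b · n · n_s = 84 × 0.4418 × 5 × 1 = 185.6 kips.
Allowable strength R_n/Ω = 185.6 / 2 = 92.8 kips.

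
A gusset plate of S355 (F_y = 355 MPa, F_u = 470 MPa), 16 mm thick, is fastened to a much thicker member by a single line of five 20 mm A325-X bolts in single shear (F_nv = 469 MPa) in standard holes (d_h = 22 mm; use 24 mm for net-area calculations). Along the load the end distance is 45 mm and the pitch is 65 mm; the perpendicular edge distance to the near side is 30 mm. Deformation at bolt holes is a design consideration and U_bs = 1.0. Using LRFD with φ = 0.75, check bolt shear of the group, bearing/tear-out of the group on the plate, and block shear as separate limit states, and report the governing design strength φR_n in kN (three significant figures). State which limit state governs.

Bolt shear: A_b = π·20²/4 = 314.2 mm²; R_n = 469 × 314.2 × 5 × 1 / 1000 = 736.7 kN → 0.75 × 736.7 = 553 kN.
Bearing: edge l_c = 34, r_n = 306.8 kN; interior l_c = 43, r_n = 361 kN; R_n = 306.8 + 4·361 = 1751 kN → 1310 kN.
Block shear: A_gv = 4880, A_nv = 3152, A_nt = 288 mm²; R_n = min(0.6F_uA_nv, 0.6F_yA_gv) + U_bs·F_u·A_nt = 1024 kN → 768 kN.
Bolt shear governs: 553 kN.

553 kN (bolt shear governs)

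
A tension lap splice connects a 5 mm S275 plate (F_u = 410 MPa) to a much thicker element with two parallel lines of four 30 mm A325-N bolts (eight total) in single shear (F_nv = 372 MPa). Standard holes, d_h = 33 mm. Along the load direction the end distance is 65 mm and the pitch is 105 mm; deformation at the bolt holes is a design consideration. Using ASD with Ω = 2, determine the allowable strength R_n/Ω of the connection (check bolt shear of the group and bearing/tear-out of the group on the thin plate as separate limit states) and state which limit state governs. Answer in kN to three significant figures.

Bolt shear: A_b = π·30²/4 = 706.9 mm²; R_n = 372 × 706.9 × 8 × 1 / 1000 = 2104 kN → 2104 / 2 = 1050 kN.
Bearing (1.2 l_c t F_u ≤ 2.4 d t F_u): upper limit = 2.4·30·5·410 / 1000 = 147.6 kN.
  Edge l_c = 65 − 33/2 = 48.5 → r_n = 119.3 kN; interior l_c = 105 − 33 = 72 → r_n = 147.6 kN.
  R_n,bearing = 2·119.3 + 6·147.6 = 1124 kN → 1124 / 2 = 562 kN.
Bearing governs: 562 kN.

562 kN (bearing governs)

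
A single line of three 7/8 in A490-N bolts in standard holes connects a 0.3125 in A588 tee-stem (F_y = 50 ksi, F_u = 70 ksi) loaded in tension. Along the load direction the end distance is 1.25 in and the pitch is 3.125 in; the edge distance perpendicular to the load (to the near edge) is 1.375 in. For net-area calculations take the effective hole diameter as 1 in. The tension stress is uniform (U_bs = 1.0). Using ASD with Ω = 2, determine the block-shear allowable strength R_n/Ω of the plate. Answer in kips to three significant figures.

Shear plane L_v = 1.25 + 2·3.125 = 7.5 in; A_gv = 7.5 × 0.3125 = 2.344 in².
A_nv = (7.5 − 2.5·1) × 0.3125 = 1.562 in².
A_nt = (1.375 − 0.5·1) × 0.3125 = 0.2734 in².
0.6 F_u A_nv = 65.62 kips; 0.6 F_y A_gv = 70.31 kips → shear rupture governs the shear term.
R_n = 65.62 + 1.0 × 70 × 0.2734 = 84.77 kips.
Allowable strength R_n/Ω = 84.77 / 2 = 42.4 kips.

42.4 kips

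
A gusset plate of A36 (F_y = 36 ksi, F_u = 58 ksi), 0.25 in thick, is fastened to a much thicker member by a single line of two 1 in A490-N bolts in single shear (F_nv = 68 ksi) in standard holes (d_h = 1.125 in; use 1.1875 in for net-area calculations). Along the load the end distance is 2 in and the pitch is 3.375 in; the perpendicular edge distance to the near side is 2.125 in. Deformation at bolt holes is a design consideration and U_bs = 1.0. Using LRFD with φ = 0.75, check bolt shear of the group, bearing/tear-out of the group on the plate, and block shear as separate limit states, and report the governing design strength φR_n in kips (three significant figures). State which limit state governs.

Bolt shear: A_b = π·1²/4 = 0.7854 in²; R_n = 68 × 0.7854 × 2 × 1 = 106.8 kips → 0.75 × 106.8 = 80.1 kips.
Bearing: edge l_c = 1.438, r_n = 25.01 kips; interior l_c = 2.25, r_n = 34.8 kips; R_n = 25.01 + 1·34.8 = 59.81 kips → 44.9 kips.
Block shear: A_gv = 1.344, A_nv = 0.8984, A_nt = 0.3828 in²; R_n = min(0.6F_uA_nv, 0.6F_yA_gv) + U_bs·F_u·A_nt = 51.23 kips → 38.4 kips.
Block shear governs: 38.4 kips.

38.4 kips (block shear governs)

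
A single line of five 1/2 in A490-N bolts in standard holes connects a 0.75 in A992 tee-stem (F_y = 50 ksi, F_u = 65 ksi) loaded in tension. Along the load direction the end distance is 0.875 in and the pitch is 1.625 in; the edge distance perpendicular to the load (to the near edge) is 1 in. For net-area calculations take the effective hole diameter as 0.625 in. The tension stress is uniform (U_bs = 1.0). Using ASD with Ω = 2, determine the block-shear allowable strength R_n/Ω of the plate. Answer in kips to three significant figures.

Shear plane L_v = 0.875 + 4·1.625 = 7.375 in; A_gv = 7.375 × 0.75 = 5.531 in².
A_nv = (7.375 − 4.5·0.625) × 0.75 = 3.422 in².
A_nt = (1 − 0.5·0.625) × 0.75 = 0.5156 in².
0.6 F_u A_nv = 133.5 kips; 0.6 F_y A_gv = 165.9 kips → shear rupture governs the shear term.
R_n = 133.5 + 1.0 × 65 × 0.5156 = 167 kips.
Allowable strength R_n/Ω = 167 / 2 = 83.5 kips.

83.5 kips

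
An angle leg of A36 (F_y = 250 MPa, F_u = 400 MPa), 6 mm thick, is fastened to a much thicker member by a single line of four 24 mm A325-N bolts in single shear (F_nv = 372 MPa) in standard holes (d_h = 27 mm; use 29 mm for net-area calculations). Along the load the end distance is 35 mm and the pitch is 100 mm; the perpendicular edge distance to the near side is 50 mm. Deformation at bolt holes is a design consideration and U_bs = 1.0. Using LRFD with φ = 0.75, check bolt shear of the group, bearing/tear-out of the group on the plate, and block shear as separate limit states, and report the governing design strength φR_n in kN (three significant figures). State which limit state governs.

290 kN (block shear governs)

Bolt shear: A_b = π·24²/4 = 452.4 mm²; R_n = 372 × 452.4 × 4 × 1 / 1000 = 673.2 kN → 0.75 × 673.2 = 505 kN.
Bearing: edge l_c = 21.5, r_n = 61.92 kN; interior l_c = 73, r_n = 138.2 kN; R_n = 61.92 + 3·138.2 = 476.6 kN → 357 kN.
Block shear: A_gv = 2010, A_nv = 1401, A_nt = 213 mm²; R_n = min(0.6F_uA_nv, 0.6F_yA_gv) + U_bs·F_u·A_nt = 386.7 kN → 290 kN.
Block shear governs: 290 kN.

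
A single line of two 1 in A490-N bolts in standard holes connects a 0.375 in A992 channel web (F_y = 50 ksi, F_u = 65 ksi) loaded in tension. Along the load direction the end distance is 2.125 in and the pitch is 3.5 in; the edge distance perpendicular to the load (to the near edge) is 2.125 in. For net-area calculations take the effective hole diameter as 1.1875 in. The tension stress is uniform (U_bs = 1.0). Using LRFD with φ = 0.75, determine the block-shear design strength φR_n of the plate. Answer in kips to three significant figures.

70.2 kips

Shear plane L_v = 2.125 + 1·3.5 = 5.625 in; A_gv = 5.625 × 0.375 = 2.109 in².
A_nv = (5.625 − 1.5·1.1875) × 0.375 = 1.441 in².
A_nt = (2.125 − 0.5·1.1875) × 0.375 = 0.5742 in².
0.6 F_u A_nv = 56.21 kips; 0.6 F_y A_gv = 63.28 kips → shear rupture governs the shear term.
R_n = 56.21 + 1.0 × 65 × 0.5742 = 93.54 kips.
Design strength φR_n = 0.75 × 93.54 = 70.2 kips.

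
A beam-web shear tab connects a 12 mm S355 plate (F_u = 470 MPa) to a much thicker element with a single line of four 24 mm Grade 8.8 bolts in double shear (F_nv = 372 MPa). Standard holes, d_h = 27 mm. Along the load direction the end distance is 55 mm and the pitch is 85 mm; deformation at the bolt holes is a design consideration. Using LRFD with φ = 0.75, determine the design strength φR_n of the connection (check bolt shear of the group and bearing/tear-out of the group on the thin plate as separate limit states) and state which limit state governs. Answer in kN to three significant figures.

Bolt shear: A_b = π·24²/4 = 452.4 mm²; R_n = 372 × 452.4 × 4 × 2 / 1000 = 1346 kN → 0.75 × 1346 = 1010 kN.
Bearing (1.2 l_c t F_u ≤ 2.4 d t F_u): upper limit = 2.4·24·12·470 / 1000 = 324.9 kN.
  Edge l_c = 55 − 27/2 = 41.5 → r_n = 280.9 kN; interior l_c = 85 − 27 = 58 → r_n = 324.9 kN.
  R_n,bearing = 1·280.9 + 3·324.9 = 1255 kN → 0.75 × 1255 = 942 kN.
Bearing governs: 942 kN.

942 kN (bearing governs)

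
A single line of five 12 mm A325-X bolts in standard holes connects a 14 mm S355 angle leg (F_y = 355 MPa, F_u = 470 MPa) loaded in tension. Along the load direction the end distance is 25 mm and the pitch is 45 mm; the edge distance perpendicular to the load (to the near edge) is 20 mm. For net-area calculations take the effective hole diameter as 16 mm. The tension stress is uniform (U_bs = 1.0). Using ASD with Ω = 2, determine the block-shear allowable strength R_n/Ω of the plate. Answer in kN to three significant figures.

302 kN

Shear plane L_v = 25 + 4·45 = 205 mm; A_gv = 205 × 14 = 2870 mm².
A_nv = (205 − 4.5·16) × 14 = 1862 mm².
A_nt = (20 − 0.5·16) × 14 = 168 mm².
0.6 F_u A_nv = 525.1 kN; 0.6 F_y A_gv = 611.3 kN → shear rupture governs the shear term.
R_n = 525.1 + 1.0 × 470 × 168 / 1000 = 604 kN.
Allowable strength R_n/Ω = 604 / 2 = 302 kN.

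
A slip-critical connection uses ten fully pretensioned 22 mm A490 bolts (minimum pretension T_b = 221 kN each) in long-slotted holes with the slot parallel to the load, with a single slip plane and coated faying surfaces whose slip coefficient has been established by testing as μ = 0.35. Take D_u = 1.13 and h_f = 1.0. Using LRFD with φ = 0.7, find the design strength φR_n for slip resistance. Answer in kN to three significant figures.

612 kN

R_n = μ · D_u · h_f · T_b · n_s · n_b = 0.35 × 1.13 × 1.0 × 221 × 1 × 10 = 874.1 kN.
Design strength φR_n = 0.7 × 874.1 = 612 kN.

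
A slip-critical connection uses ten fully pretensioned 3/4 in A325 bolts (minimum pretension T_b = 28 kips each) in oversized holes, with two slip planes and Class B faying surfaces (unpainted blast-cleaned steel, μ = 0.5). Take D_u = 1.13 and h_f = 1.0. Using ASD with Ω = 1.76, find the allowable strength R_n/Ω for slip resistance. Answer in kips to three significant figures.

R_n = μ · D_u · h_f · T_b · n_s · n_b = 0.5 × 1.13 × 1.0 × 28 × 2 × 10 = 316.4 kips.
Allowable strength R_n/Ω = 316.4 / 1.76 = 180 kips.

180 kips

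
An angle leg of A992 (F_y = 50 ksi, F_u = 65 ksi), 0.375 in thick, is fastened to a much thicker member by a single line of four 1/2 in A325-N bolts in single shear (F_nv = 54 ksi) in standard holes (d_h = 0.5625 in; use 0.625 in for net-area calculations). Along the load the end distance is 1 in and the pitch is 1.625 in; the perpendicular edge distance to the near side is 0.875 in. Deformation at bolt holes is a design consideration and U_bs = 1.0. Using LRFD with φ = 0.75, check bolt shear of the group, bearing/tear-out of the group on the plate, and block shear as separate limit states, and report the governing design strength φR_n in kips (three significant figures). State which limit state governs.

31.8 kips (bolt shear governs)

Bolt shear: A_b = π·0.5²/4 = 0.1963 in²; R_n = 54 × 0.1963 × 4 × 1 = 42.41 kips → 0.75 × 42.41 = 31.8 kips.
Bearing: edge l_c = 0.7188, r_n = 21.02 kips; interior l_c = 1.062, r_n = 29.25 kips; R_n = 21.02 + 3·29.25 = 108.8 kips → 81.6 kips.
Block shear: A_gv = 2.203, A_nv = 1.383, A_nt = 0.2109 in²; R_n = min(0.6F_uA_nv, 0.6F_yA_gv) + U_bs·F_u·A_nt = 67.64 kips → 50.7 kips.
Bolt shear governs: 31.8 kips.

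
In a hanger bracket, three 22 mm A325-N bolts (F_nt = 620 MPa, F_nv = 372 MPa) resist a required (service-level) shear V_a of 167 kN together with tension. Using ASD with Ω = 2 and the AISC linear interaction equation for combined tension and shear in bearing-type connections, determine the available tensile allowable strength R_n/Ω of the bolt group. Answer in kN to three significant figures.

181 kN

A_b = π·22²/4 = 380.1 mm²; f_rv = 167 × 1000 / (3 × 380.1) = 146.4 MPa.
F'_nt = 1.3 F_nt − (Ω F_nt / F_nv) f_rv = 1.3·620 − (2·620/372)·146.4 = 317.9 MPa, capped at F_nt → F'_nt = 317.9 MPa.
R_n = F'_nt · A_b · n = 317.9 × 380.1 × 3 / 1000 = 362.5 kN.
Allowable strength R_n/Ω = 362.5 / 2 = 181 kN.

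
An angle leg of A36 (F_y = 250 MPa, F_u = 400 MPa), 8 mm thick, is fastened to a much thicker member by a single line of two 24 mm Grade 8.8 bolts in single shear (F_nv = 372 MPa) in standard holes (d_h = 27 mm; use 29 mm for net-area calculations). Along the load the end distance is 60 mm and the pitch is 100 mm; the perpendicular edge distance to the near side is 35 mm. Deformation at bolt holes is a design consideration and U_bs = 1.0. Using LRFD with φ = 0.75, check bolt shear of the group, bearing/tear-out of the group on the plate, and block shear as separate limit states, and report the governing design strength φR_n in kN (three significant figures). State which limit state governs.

Bolt shear: A_b = π·24²/4 = 452.4 mm²; R_n = 372 × 452.4 × 2 × 1 / 1000 = 336.6 kN → 0.75 × 336.6 = 252 kN.
Bearing: edge l_c = 46.5, r_n = 178.6 kN; interior l_c = 73, r_n = 184.3 kN; R_n = 178.6 + 1·184.3 = 362.9 kN → 272 kN.
Block shear: A_gv = 1280, A_nv = 932, A_nt = 164 mm²; R_n = min(0.6F_uA_nv, 0.6F_yA_gv) + U_bs·F_u·A_nt = 257.6 kN → 193 kN.
Block shear governs: 193 kN.

193 kN (block shear governs)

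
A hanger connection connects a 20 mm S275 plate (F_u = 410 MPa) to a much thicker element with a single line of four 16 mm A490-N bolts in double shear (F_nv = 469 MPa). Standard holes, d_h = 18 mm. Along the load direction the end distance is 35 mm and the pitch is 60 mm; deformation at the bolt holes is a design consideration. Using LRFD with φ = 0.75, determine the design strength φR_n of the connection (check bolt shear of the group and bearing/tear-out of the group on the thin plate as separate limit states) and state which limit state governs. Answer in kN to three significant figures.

566 kN (bolt shear governs)

Bolt shear: A_b = π·16²/4 = 201.1 mm²; R_n = 469 × 201.1 × 4 × 2 / 1000 = 754.4 kN → 0.75 × 754.4 = 566 kN.
Bearing (1.2 l_c t F_u ≤ 2.4 d t F_u): upper limit = 2.4·16·20·410 / 1000 = 314.9 kN.
  Edge l_c = 35 − 18/2 = 26 → r_n = 255.8 kN; interior l_c = 60 − 18 = 42 → r_n = 314.9 kN.
  R_n,bearing = 1·255.8 + 3·314.9 = 1200 kN → 0.75 × 1200 = 900 kN.
Bolt shear governs: 566 kN.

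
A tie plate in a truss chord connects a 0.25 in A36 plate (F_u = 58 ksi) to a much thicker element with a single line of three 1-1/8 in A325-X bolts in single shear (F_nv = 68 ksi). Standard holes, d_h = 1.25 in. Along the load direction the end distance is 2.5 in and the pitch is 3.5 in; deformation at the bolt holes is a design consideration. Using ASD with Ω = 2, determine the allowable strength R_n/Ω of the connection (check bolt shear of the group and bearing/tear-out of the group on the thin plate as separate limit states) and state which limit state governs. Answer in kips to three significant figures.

Bolt shear: A_b = π·1.125²/4 = 0.994 in²; R_n = 68 × 0.994 × 3 × 1 = 202.8 kips → 202.8 / 2 = 101 kips.
Bearing (1.2 l_c t F_u ≤ 2.4 d t F_u): upper limit = 2.4·1.125·0.25·58 = 39.15 kips.
  Edge l_c = 2.5 − 1.25/2 = 1.875 → r_n = 32.62 kips; interior l_c = 3.5 − 1.25 = 2.25 → r_n = 39.15 kips.
  R_n,bearing = 1·32.62 + 2·39.15 = 110.9 kips → 110.9 / 2 = 55.5 kips.
Bearing governs: 55.5 kips.

55.5 kips (bearing governs)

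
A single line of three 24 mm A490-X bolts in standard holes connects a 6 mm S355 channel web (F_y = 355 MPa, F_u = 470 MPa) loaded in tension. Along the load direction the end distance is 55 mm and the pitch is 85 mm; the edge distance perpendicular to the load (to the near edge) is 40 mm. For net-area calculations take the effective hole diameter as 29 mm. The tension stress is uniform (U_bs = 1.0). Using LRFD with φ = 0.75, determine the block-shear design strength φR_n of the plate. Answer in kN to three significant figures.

247 kN

Shear plane L_v = 55 + 2·85 = 225 mm; A_gv = 225 × 6 = 1350 mm².
A_nv = (225 − 2.5·29) × 6 = 915 mm².
A_nt = (40 − 0.5·29) × 6 = 153 mm².
0.6 F_u A_nv = 258 kN; 0.6 F_y A_gv = 287.6 kN → shear rupture governs the shear term.
R_n = 258 + 1.0 × 470 × 153 / 1000 = 329.9 kN.
Design strength φR_n = 0.75 × 329.9 = 247 kN.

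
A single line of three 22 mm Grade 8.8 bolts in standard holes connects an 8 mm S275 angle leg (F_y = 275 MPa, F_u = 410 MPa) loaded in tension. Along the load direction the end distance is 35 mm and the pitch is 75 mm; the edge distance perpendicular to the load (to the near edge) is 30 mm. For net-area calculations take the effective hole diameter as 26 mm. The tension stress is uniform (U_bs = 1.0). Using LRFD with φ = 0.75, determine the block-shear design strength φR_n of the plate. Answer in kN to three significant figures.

219 kN

Shear plane L_v = 35 + 2·75 = 185 mm; A_gv = 185 × 8 = 1480 mm².
A_nv = (185 − 2.5·26) × 8 = 960 mm².
A_nt = (30 − 0.5·26) × 8 = 136 mm².
0.6 F_u A_nv = 236.2 kN; 0.6 F_y A_gv = 244.2 kN → shear rupture governs the shear term.
R_n = 236.2 + 1.0 × 410 × 136 / 1000 = 291.9 kN.
Design strength φR_n = 0.75 × 291.9 = 219 kN.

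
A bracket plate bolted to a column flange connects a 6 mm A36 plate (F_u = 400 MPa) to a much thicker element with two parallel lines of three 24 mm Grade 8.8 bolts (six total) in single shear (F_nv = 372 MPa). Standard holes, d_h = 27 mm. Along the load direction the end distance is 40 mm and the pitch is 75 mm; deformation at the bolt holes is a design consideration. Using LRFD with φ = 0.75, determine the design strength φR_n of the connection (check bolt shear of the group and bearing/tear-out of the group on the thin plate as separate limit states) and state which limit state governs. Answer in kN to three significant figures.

529 kN (bearing governs)

Bolt shear: A_b = π·24²/4 = 452.4 mm²; R_n = 372 × 452.4 × 6 × 1 / 1000 = 1010 kN → 0.75 × 1010 = 757 kN.
Bearing (1.2 l_c t F_u ≤ 2.4 d t F_u): upper limit = 2.4·24·6·400 / 1000 = 138.2 kN.
  Edge l_c = 40 − 27/2 = 26.5 → r_n = 76.32 kN; interior l_c = 75 − 27 = 48 → r_n = 138.2 kN.
  R_n,bearing = 2·76.32 + 4·138.2 = 705.6 kN → 0.75 × 705.6 = 529 kN.
Bearing governs: 529 kN.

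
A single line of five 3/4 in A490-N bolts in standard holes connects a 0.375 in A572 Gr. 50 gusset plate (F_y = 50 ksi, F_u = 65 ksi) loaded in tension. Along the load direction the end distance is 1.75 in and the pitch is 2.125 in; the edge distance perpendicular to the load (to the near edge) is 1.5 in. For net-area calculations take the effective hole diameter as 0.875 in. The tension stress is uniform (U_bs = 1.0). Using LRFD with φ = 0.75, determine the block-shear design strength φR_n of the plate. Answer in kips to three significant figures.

88.7 kips

Shear plane L_v = 1.75 + 4·2.125 = 10.25 in; A_gv = 10.25 × 0.375 = 3.844 in².
A_nv = (10.25 − 4.5·0.875) × 0.375 = 2.367 in².
A_nt = (1.5 − 0.5·0.875) × 0.375 = 0.3984 in².
0.6 F_u A_nv = 92.32 kips; 0.6 F_y A_gv = 115.3 kips → shear rupture governs the shear term.
R_n = 92.32 + 1.0 × 65 × 0.3984 = 118.2 kips.
Design strength φR_n = 0.75 × 118.2 = 88.7 kips.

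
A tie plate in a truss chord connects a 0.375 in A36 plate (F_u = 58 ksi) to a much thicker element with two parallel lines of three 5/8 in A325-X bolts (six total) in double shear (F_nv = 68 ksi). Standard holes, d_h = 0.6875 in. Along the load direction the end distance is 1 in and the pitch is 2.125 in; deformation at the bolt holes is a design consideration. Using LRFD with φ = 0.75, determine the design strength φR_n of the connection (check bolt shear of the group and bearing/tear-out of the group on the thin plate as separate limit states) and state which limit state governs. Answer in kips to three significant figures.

124 kips (bearing governs)

Bolt shear: A_b = π·0.625²/4 = 0.3068 in²; R_n = 68 × 0.3068 × 6 × 2 = 250.3 kips → 0.75 × 250.3 = 188 kips.
Bearing (1.2 l_c t F_u ≤ 2.4 d t F_u): upper limit = 2.4·0.625·0.375·58 = 32.62 kips.
  Edge l_c = 1 − 0.6875/2 = 0.6562 → r_n = 17.13 kips; interior l_c = 2.125 − 0.6875 = 1.438 → r_n = 32.62 kips.
  R_n,bearing = 2·17.13 + 4·32.62 = 164.8 kips → 0.75 × 164.8 = 124 kips.
Bearing governs: 124 kips.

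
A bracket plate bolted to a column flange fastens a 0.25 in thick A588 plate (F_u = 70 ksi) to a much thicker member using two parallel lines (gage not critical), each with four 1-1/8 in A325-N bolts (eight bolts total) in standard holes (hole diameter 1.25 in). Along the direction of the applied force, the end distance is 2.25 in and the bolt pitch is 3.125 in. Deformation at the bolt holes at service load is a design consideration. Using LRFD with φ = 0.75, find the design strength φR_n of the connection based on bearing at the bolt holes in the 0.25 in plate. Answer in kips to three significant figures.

Per bolt r_n = 1.2 l_c t F_u ≤ 2.4 d t F_u; upper limit = 2.4 × 1.125 × 0.25 × 70 = 47.25 kips.
Edge bolt: l_c = 2.25 − 1.25/2 = 1.625 in → 1.2 × 1.625 × 0.25 × 70 = 34.12 → r_n = 34.12 kips.
Interior bolts: l_c = 3.125 − 1.25 = 1.875 in → 1.2 × 1.875 × 0.25 × 70 = 39.38 → r_n = 39.38 kips.
R_n = 2 × 34.12 + 6 × 39.38 = 304.5 kips.
Design strength φR_n = 0.75 × 304.5 = 228 kips.

228 kips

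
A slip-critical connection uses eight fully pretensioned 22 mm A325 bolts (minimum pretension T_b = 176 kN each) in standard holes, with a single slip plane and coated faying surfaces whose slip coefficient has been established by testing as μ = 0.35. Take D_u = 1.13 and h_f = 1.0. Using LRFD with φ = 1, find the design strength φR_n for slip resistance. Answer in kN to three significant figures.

R_n = μ · D_u · h_f · T_b · n_s · n_b = 0.35 × 1.13 × 1.0 × 176 × 1 × 8 = 556.9 kN.
Design strength φR_n = 1 × 556.9 = 557 kN.

557 kN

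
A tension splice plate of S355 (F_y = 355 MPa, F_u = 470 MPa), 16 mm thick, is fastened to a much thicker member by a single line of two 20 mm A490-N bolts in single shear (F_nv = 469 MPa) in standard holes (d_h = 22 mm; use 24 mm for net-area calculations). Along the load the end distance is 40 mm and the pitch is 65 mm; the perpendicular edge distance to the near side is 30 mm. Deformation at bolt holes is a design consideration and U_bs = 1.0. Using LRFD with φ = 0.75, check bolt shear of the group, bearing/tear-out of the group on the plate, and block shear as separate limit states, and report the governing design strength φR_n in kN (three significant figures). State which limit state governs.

Bolt shear: A_b = π·20²/4 = 314.2 mm²; R_n = 469 × 314.2 × 2 × 1 / 1000 = 294.7 kN → 0.75 × 294.7 = 221 kN.
Bearing: edge l_c = 29, r_n = 261.7 kN; interior l_c = 43, r_n = 361 kN; R_n = 261.7 + 1·361 = 622.7 kN → 467 kN.
Block shear: A_gv = 1680, A_nv = 1104, A_nt = 288 mm²; R_n = min(0.6F_uA_nv, 0.6F_yA_gv) + U_bs·F_u·A_nt = 446.7 kN → 335 kN.
Bolt shear governs: 221 kN.

221 kN (bolt shear governs)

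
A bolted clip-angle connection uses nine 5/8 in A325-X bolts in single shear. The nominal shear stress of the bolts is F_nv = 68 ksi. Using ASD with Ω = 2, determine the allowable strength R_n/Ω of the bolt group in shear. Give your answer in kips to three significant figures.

A_b = π × 0.625² / 4 = 0.3068 in².
R_n = F_nv · A_b · n · n_s = 68 × 0.3068 × 9 × 1 = 187.8 kips.
Allowable strength R_n/Ω = 187.8 / 2 = 93.9 kips.

93.9 kips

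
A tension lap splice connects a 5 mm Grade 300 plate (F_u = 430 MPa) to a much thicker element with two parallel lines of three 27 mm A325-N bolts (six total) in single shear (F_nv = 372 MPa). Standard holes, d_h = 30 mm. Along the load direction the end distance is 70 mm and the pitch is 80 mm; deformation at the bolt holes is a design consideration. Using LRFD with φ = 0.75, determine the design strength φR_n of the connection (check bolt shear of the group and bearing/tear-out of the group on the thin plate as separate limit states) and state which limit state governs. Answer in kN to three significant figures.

596 kN (bearing governs)

Bolt shear: A_b = π·27²/4 = 572.6 mm²; R_n = 372 × 572.6 × 6 × 1 / 1000 = 1278 kN → 0.75 × 1278 = 958 kN.
Bearing (1.2 l_c t F_u ≤ 2.4 d t F_u): upper limit = 2.4·27·5·430 / 1000 = 139.3 kN.
  Edge l_c = 70 − 30/2 = 55 → r_n = 139.3 kN; interior l_c = 80 − 30 = 50 → r_n = 129 kN.
  R_n,bearing = 2·139.3 + 4·129 = 794.6 kN → 0.75 × 794.6 = 596 kN.
Bearing governs: 596 kN.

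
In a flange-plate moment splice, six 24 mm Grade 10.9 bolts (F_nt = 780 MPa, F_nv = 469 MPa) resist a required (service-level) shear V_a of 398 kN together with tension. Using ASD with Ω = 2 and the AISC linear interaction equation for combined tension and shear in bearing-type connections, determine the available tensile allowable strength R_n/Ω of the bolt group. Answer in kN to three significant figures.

714 kN

A_b = π·24²/4 = 452.4 mm²; f_rv = 398 × 1000 / (6 × 452.4) = 146.6 MPa.
F'_nt = 1.3 F_nt − (Ω F_nt / F_nv) f_rv = 1.3·780 − (2·780/469)·146.6 = 526.3 MPa, capped at F_nt → F'_nt = 526.3 MPa.
R_n = F'_nt · A_b · n = 526.3 × 452.4 × 6 / 1000 = 1428 kN.
Allowable strength R_n/Ω = 1428 / 2 = 714 kN.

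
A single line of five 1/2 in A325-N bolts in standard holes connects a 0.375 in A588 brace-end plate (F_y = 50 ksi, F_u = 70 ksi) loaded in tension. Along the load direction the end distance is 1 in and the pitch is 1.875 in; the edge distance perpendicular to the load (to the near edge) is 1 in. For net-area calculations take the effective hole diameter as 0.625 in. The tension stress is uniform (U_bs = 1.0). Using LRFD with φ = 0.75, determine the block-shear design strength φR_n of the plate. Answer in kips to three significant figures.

Shear plane L_v = 1 + 4·1.875 = 8.5 in; A_gv = 8.5 × 0.375 = 3.188 in².
A_nv = (8.5 − 4.5·0.625) × 0.375 = 2.133 in².
A_nt = (1 − 0.5·0.625) × 0.375 = 0.2578 in².
0.6 F_u A_nv = 89.58 kips; 0.6 F_y A_gv = 95.62 kips → shear rupture governs the shear term.
R_n = 89.58 + 1.0 × 70 × 0.2578 = 107.6 kips.
Design strength φR_n = 0.75 × 107.6 = 80.7 kips.

80.7 kips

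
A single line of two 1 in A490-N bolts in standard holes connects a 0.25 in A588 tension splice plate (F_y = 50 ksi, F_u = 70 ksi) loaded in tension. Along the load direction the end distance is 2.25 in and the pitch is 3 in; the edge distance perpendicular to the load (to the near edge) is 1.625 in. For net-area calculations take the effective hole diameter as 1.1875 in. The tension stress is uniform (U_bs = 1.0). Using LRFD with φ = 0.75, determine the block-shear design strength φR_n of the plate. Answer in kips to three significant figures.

Shear plane L_v = 2.25 + 1·3 = 5.25 in; A_gv = 5.25 × 0.25 = 1.312 in².
A_nv = (5.25 − 1.5·1.1875) × 0.25 = 0.8672 in².
A_nt = (1.625 − 0.5·1.1875) × 0.25 = 0.2578 in².
0.6 F_u A_nv = 36.42 kips; 0.6 F_y A_gv = 39.38 kips → shear rupture governs the shear term.
R_n = 36.42 + 1.0 × 70 × 0.2578 = 54.47 kips.
Design strength φR_n = 0.75 × 54.47 = 40.9 kips.

40.9 kips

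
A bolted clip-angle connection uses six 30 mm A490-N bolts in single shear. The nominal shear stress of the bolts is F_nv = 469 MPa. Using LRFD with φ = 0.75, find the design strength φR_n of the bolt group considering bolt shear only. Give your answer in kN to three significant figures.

A_b = π × 30² / 4 = 706.9 mm².
R_n = F_nv · A_b · n · n_s = 469 × 706.9 × 6 × 1 / 1000 = 1989 kN.
Design strength φR_n = 0.75 × 1989 = 1490 kN.

1490 kN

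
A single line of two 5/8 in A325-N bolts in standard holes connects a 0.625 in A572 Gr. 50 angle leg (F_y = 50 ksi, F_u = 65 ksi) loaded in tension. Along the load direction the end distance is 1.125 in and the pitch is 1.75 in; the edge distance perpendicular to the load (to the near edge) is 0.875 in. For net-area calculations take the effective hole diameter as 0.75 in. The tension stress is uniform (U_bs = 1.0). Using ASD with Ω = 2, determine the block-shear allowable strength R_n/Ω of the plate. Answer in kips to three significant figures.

31.5 kips

Shear plane L_v = 1.125 + 1·1.75 = 2.875 in; A_gv = 2.875 × 0.625 = 1.797 in².
A_nv = (2.875 − 1.5·0.75) × 0.625 = 1.094 in².
A_nt = (0.875 − 0.5·0.75) × 0.625 = 0.3125 in².
0.6 F_u A_nv = 42.66 kips; 0.6 F_y A_gv = 53.91 kips → shear rupture governs the shear term.
R_n = 42.66 + 1.0 × 65 × 0.3125 = 62.97 kips.
Allowable strength R_n/Ω = 62.97 / 2 = 31.5 kips.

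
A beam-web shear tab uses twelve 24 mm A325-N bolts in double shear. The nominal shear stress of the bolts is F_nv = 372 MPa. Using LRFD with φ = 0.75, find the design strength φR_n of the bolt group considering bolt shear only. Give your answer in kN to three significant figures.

A_b = π × 24² / 4 = 452.4 mm².
R_n = F_nv · A_b · n · n_s = 372 × 452.4 × 12 × 2 / 1000 = 4039 kN.
Design strength φR_n = 0.75 × 4039 = 3030 kN.

3030 kN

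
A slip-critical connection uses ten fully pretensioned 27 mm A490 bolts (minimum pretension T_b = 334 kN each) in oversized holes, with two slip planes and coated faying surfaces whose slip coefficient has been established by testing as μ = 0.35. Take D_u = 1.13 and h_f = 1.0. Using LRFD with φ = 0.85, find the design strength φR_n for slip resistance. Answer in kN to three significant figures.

R_n = μ · D_u · h_f · T_b · n_s · n_b = 0.35 × 1.13 × 1.0 × 334 × 2 × 10 = 2642 kN.
Design strength φR_n = 0.85 × 2642 = 2250 kN.

2250 kN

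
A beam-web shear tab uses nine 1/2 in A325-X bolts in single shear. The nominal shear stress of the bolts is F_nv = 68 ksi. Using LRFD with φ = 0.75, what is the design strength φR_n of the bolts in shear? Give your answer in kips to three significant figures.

90.1 kips

A_b = π × 0.5² / 4 = 0.1963 in².
R_n = F_nv · A_b · n · n_s = 68 × 0.1963 × 9 × 1 = 120.2 kips.
Design strength φR_n = 0.75 × 120.2 = 90.1 kips.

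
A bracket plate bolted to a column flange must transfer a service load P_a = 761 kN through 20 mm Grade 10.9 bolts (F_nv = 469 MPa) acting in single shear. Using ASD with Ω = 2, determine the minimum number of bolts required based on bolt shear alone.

A_b = π·20²/4 = 314.2 mm².
Per-bolt allowable strength R_n/Ω = 469 × 314.2 × 1 / 1000 / 2 = 73.67 kN.
n ≥ 761 / 73.67 = 10.33 → use 11 bolts.

11 bolts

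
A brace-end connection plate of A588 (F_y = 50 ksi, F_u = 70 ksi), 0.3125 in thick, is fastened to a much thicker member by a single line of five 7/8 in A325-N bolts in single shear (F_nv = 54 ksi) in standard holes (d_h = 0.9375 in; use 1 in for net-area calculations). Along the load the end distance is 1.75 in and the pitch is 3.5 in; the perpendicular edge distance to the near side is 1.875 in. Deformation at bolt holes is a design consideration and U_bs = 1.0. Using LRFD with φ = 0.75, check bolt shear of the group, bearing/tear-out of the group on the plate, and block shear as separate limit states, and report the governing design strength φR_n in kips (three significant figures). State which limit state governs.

Bolt shear: A_b = π·0.875²/4 = 0.6013 in²; R_n = 54 × 0.6013 × 5 × 1 = 162.4 kips → 0.75 × 162.4 = 122 kips.
Bearing: edge l_c = 1.281, r_n = 33.63 kips; interior l_c = 2.562, r_n = 45.94 kips; R_n = 33.63 + 4·45.94 = 217.4 kips → 163 kips.
Block shear: A_gv = 4.922, A_nv = 3.516, A_nt = 0.4297 in²; R_n = min(0.6F_uA_nv, 0.6F_yA_gv) + U_bs·F_u·A_nt = 177.7 kips → 133 kips.
Bolt shear governs: 122 kips.

122 kips (bolt shear governs)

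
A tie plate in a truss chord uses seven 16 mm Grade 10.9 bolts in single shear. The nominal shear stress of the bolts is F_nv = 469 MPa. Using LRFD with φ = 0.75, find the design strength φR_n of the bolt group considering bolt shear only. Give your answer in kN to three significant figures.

495 kN

A_b = π × 16² / 4 = 201.1 mm².
R_n = F_nv · A_b · n · n_s = 469 × 201.1 × 7 × 1 / 1000 = 660.1 kN.
Design strength φR_n = 0.75 × 660.1 = 495 kN.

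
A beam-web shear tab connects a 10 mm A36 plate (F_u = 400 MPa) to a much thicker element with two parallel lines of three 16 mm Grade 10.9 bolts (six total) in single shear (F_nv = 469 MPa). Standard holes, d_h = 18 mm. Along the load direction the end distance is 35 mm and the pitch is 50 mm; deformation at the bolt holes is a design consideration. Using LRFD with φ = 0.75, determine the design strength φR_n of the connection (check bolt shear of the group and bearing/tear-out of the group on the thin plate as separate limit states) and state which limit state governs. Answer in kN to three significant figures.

424 kN (bolt shear governs)

Bolt shear: A_b = π·16²/4 = 201.1 mm²; R_n = 469 × 201.1 × 6 × 1 / 1000 = 565.8 kN → 0.75 × 565.8 = 424 kN.
Bearing (1.2 l_c t F_u ≤ 2.4 d t F_u): upper limit = 2.4·16·10·400 / 1000 = 153.6 kN.
  Edge l_c = 35 − 18/2 = 26 → r_n = 124.8 kN; interior l_c = 50 − 18 = 32 → r_n = 153.6 kN.
  R_n,bearing = 2·124.8 + 4·153.6 = 864 kN → 0.75 × 864 = 648 kN.
Bolt shear governs: 424 kN.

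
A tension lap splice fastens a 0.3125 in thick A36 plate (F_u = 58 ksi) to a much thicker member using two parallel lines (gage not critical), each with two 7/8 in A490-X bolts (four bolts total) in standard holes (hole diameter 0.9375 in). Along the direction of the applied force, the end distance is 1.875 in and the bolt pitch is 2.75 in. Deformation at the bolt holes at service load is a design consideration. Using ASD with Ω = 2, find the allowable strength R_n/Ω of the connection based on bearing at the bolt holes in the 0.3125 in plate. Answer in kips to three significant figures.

68.6 kips

Per bolt r_n = 1.2 l_c t F_u ≤ 2.4 d t F_u; upper limit = 2.4 × 0.875 × 0.3125 × 58 = 38.06 kips.
Edge bolt: l_c = 1.875 − 0.9375/2 = 1.406 in → 1.2 × 1.406 × 0.3125 × 58 = 30.59 → r_n = 30.59 kips.
Interior bolts: l_c = 2.75 − 0.9375 = 1.812 in → 1.2 × 1.812 × 0.3125 × 58 = 39.42 → r_n = 38.06 kips.
R_n = 2 × 30.59 + 2 × 38.06 = 137.3 kips.
Allowable strength R_n/Ω = 137.3 / 2 = 68.6 kips.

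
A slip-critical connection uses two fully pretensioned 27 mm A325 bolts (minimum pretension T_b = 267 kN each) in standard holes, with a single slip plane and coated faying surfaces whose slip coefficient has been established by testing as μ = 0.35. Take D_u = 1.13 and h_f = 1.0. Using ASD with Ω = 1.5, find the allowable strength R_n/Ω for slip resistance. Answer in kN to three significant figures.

141 kN

R_n = μ · D_u · h_f · T_b · n_s · n_b = 0.35 × 1.13 × 1.0 × 267 × 1 × 2 = 211.2 kN.
Allowable strength R_n/Ω = 211.2 / 1.5 = 141 kN.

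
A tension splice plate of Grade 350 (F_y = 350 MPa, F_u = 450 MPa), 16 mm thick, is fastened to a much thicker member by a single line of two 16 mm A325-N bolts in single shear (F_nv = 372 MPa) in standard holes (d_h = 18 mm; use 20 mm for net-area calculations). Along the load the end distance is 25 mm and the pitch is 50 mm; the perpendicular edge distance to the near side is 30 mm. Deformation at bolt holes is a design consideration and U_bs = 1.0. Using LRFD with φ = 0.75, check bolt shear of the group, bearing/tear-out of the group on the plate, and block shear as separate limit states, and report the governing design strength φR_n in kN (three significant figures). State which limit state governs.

Bolt shear: A_b = π·16²/4 = 201.1 mm²; R_n = 372 × 201.1 × 2 × 1 / 1000 = 149.6 kN → 0.75 × 149.6 = 112 kN.
Bearing: edge l_c = 16, r_n = 138.2 kN; interior l_c = 32, r_n = 276.5 kN; R_n = 138.2 + 1·276.5 = 414.7 kN → 311 kN.
Block shear: A_gv = 1200, A_nv = 720, A_nt = 320 mm²; R_n = min(0.6F_uA_nv, 0.6F_yA_gv) + U_bs·F_u·A_nt = 338.4 kN → 254 kN.
Bolt shear governs: 112 kN.

112 kN (bolt shear governs)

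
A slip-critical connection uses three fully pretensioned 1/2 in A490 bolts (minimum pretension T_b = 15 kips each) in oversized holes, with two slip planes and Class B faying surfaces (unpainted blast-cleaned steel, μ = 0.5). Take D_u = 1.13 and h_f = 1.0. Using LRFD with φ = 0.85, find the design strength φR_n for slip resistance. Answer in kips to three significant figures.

R_n = μ · D_u · h_f · T_b · n_s · n_b = 0.5 × 1.13 × 1.0 × 15 × 2 × 3 = 50.85 kips.
Design strength φR_n = 0.85 × 50.85 = 43.2 kips.

43.2 kips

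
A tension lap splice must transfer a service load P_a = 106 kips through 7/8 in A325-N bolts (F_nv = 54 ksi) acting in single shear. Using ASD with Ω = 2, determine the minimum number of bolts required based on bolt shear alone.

7 bolts

A_b = π·0.875²/4 = 0.6013 in².
Per-bolt allowable strength R_n/Ω = 54 × 0.6013 × 1 / 2 = 16.24 kips.
n ≥ 106 / 16.24 = 6.529 → use 7 bolts.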